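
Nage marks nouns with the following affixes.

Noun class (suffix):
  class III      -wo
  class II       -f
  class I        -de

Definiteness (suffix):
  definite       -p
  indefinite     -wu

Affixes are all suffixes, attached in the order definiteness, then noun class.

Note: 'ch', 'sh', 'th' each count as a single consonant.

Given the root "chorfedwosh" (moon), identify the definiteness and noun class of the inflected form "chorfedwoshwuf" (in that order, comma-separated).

indefinite, class II

Segment: chorfedwosh-wu-f.
definiteness: -wu → indefinite.
noun class: -f → class II.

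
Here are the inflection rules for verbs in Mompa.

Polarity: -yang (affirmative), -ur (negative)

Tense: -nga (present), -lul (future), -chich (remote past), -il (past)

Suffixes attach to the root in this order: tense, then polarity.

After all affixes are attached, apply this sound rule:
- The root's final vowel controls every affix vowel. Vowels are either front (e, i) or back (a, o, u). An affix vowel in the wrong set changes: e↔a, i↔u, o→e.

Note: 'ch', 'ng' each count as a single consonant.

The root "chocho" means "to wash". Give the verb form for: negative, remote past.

Attach tense remote past -chich → chochochich.
Attach polarity negative -ur → chochochichur.
Apply vowel harmony: chochochichur → chochochuchur.

chochochuchur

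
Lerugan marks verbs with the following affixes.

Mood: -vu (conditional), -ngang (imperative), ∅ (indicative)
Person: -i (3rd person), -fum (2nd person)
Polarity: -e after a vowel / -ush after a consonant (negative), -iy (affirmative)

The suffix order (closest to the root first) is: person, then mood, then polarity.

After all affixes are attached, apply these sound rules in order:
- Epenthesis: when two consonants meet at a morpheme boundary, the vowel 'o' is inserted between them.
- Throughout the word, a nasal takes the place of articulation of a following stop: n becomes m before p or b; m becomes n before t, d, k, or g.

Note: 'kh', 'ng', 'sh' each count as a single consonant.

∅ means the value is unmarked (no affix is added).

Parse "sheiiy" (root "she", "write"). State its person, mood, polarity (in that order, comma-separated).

3rd person, indicative, affirmative

Segment: she-i-iy.
person: -i → 3rd person.
mood: ∅ → indicative.
polarity: -iy → affirmative.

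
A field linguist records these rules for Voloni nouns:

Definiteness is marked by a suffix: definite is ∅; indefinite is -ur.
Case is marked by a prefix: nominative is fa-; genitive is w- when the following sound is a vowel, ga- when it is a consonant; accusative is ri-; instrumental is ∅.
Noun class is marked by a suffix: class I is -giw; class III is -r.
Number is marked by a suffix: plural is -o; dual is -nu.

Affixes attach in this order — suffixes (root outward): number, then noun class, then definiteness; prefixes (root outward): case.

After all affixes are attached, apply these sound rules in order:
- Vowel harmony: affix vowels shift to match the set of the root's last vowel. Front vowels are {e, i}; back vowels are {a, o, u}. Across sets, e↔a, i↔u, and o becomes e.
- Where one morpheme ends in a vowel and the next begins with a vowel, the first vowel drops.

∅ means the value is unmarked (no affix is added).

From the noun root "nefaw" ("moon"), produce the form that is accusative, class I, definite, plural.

Attach number plural -o → nefawo.
Attach case accusative ri- → rinefawo.
Attach noun class class I -giw → rinefawogiw.
definiteness = definite: zero marking, form stays rinefawogiw.
Apply vowel harmony: rinefawogiw → runefawoguw.
Vowel deletion: no change.

runefawoguw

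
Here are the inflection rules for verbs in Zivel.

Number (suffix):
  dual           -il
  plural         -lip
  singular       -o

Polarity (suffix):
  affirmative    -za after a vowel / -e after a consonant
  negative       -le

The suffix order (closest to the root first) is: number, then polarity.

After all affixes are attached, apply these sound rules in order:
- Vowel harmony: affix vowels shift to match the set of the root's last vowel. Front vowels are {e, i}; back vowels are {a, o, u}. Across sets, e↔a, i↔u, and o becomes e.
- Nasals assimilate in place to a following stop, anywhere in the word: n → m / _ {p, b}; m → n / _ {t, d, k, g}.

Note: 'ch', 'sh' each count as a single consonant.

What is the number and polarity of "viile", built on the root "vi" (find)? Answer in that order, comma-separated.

Segment: vi-il-e.
number: -il → dual.
polarity: -za/e → affirmative.

dual, affirmative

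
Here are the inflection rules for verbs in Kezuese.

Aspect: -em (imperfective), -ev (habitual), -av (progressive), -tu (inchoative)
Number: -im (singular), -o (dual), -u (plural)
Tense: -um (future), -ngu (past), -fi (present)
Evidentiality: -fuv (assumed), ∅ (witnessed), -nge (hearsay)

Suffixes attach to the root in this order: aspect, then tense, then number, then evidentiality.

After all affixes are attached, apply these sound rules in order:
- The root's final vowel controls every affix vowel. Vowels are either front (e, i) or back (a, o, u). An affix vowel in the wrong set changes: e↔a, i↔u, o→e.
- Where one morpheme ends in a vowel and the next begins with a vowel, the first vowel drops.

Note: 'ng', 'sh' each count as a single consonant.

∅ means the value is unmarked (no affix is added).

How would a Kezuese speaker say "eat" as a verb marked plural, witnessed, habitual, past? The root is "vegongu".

Attach aspect habitual -ev → vegonguev.
Attach tense past -ngu → vegonguevngu.
Attach number plural -u → vegonguevnguu.
evidentiality = witnessed: zero marking, form stays vegonguevnguu.
Apply vowel harmony: vegonguevnguu → vegonguavnguu.
Apply vowel deletion: vegonguavnguu → vegongavngu.

vegongavngu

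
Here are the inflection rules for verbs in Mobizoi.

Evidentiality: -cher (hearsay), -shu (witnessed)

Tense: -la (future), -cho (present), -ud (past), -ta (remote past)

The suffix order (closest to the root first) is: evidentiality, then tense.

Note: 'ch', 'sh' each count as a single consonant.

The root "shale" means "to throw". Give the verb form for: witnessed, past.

Attach evidentiality witnessed -shu → shaleshu.
Attach tense past -ud → shaleshuud.

shaleshuud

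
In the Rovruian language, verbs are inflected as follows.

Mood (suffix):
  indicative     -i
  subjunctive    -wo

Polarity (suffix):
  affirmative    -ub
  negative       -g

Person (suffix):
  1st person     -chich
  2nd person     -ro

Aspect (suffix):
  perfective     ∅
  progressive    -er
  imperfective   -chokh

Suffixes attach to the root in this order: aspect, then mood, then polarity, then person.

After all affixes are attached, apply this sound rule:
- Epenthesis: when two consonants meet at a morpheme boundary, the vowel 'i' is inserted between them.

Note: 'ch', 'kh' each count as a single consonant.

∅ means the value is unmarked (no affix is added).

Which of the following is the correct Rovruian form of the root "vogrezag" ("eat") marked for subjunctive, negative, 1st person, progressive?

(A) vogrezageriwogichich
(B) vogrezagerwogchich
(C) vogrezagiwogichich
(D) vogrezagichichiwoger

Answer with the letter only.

A

Attach aspect progressive -er → vogrezager.
Attach mood subjunctive -wo → vogrezagerwo.
Attach polarity negative -g → vogrezagerwog.
Attach person 1st person -chich → vogrezagerwogchich.
Apply epenthesis: vogrezagerwogchich → vogrezageriwogichich.
So the correct form is vogrezageriwogichich, option (A).
(D) vogrezagichichiwoger is wrong: it has the affixes in the wrong order.
(C) vogrezagiwogichich is wrong: it uses perfective instead of progressive for aspect.
(B) vogrezagerwogchich is wrong: it fails to apply the sound rule(s).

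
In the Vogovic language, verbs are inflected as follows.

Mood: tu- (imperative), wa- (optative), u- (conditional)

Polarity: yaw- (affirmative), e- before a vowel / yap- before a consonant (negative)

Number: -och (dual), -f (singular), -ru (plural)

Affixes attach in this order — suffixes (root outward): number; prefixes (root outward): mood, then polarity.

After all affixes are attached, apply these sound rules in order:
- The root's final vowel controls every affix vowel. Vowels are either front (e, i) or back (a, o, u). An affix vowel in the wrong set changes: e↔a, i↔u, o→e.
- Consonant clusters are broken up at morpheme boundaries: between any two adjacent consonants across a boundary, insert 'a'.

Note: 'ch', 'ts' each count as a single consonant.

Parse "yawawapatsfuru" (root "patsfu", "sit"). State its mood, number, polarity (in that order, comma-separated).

Segment: yaw-wa-patsfu-ru.
mood: wa- → optative.
number: -ru → plural.
polarity: yaw- → affirmative.

optative, plural, affirmative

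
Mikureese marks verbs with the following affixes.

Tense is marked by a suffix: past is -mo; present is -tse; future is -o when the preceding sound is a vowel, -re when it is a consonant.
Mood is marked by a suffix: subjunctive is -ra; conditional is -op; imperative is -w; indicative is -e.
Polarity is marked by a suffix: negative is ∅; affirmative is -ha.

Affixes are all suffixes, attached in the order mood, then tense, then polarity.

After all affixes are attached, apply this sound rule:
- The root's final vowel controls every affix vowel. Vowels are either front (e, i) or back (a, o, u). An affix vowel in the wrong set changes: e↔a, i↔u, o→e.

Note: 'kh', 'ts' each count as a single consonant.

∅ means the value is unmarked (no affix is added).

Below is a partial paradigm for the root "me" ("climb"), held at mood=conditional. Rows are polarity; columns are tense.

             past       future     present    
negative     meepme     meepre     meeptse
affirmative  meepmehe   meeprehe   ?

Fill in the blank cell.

Attach mood conditional -op → meop.
Attach tense present -tse → meoptse.
Attach polarity affirmative -ha → meoptseha.
Apply vowel harmony: meoptseha → meeptsehe.

meeptsehe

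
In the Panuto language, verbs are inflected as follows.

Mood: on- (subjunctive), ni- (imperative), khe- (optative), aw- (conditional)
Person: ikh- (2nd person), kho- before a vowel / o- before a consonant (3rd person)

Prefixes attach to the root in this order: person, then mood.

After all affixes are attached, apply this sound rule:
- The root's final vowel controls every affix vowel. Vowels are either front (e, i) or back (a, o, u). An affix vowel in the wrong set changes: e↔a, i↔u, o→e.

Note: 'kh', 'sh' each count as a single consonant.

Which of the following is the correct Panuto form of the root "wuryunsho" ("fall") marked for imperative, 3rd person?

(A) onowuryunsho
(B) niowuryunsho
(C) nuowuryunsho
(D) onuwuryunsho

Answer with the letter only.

C

Attach person 3rd person o- (before consonant 'w') → owuryunsho.
Attach mood imperative ni- → niowuryunsho.
Apply vowel harmony: niowuryunsho → nuowuryunsho.
So the correct form is nuowuryunsho, option (C).
(D) onuwuryunsho is wrong: it has the affixes in the wrong order.
(A) onowuryunsho is wrong: it uses subjunctive instead of imperative for mood.
(B) niowuryunsho is wrong: it fails to apply the sound rule(s).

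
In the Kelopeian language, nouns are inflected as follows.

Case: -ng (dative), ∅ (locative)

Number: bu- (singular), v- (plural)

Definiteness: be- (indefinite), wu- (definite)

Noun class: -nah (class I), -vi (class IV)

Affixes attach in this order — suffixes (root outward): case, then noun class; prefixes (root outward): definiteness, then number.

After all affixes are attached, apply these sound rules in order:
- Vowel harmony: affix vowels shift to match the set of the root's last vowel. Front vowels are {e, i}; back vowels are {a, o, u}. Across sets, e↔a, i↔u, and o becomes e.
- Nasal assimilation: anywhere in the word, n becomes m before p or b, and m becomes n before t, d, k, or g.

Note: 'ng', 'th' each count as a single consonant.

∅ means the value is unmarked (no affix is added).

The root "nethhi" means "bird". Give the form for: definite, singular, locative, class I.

biwinethhineh

Attach definiteness definite wu- → wunethhi.
Attach number singular bu- → buwunethhi.
case = locative: zero marking, form stays buwunethhi.
Attach noun class class I -nah → buwunethhinah.
Apply vowel harmony: buwunethhinah → biwinethhineh.
Nasal assimilation: no change.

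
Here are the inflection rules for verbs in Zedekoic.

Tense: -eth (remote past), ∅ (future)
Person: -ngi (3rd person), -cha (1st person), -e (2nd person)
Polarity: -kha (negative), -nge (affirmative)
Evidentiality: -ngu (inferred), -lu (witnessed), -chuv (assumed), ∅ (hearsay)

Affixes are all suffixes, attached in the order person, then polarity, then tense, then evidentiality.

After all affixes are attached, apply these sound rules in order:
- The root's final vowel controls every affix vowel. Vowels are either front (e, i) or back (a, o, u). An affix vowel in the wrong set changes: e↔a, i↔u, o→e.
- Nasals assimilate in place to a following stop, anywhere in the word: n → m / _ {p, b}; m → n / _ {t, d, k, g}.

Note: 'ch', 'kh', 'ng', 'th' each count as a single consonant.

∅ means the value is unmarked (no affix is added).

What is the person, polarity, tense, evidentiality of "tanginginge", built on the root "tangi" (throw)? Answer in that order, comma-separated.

Segment: tangi-ngi-nge.
person: -ngi → 3rd person.
polarity: -nge → affirmative.
tense: ∅ → future.
evidentiality: ∅ → hearsay.

3rd person, affirmative, future, hearsay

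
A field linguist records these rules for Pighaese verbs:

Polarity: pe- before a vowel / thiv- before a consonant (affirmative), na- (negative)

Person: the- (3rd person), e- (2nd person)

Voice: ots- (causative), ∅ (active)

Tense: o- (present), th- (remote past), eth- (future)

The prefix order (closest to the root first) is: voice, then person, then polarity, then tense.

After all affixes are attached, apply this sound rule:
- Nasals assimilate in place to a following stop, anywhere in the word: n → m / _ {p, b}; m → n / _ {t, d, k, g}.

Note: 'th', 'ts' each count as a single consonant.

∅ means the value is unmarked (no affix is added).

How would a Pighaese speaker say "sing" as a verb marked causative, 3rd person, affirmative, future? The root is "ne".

eththivtheotsne

Attach voice causative ots- → otsne.
Attach person 3rd person the- → theotsne.
Attach polarity affirmative thiv- (before consonant 'th') → thivtheotsne.
Attach tense future eth- → eththivtheotsne.
Nasal assimilation: no change.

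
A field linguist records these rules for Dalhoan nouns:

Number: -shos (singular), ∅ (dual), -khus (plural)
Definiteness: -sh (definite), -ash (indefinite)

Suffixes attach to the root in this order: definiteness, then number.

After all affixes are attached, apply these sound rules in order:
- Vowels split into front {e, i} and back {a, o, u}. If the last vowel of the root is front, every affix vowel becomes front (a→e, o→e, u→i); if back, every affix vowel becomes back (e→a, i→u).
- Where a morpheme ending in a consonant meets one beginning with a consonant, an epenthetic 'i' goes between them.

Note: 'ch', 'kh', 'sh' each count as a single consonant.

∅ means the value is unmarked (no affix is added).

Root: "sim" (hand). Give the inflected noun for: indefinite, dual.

simesh

Attach definiteness indefinite -ash → simash.
number = dual: zero marking, form stays simash.
Apply vowel harmony: simash → simesh.
Epenthesis: no change.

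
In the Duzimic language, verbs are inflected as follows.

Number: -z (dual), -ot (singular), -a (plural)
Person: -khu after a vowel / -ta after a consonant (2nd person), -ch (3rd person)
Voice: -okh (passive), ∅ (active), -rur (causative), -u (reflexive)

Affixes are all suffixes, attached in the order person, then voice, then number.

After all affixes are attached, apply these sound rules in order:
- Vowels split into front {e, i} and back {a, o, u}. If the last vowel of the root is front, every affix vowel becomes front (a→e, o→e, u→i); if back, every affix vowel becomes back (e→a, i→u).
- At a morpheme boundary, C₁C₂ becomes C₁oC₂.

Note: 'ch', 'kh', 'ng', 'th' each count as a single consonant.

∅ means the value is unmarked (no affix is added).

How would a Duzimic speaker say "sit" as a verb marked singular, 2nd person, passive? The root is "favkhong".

favkhongotaokhot

Attach person 2nd person -ta (after consonant 'ng') → favkhongta.
Attach voice passive -okh → favkhongtaokh.
Attach number singular -ot → favkhongtaokhot.
Vowel harmony: no change.
Apply epenthesis: favkhongtaokhot → favkhongotaokhot.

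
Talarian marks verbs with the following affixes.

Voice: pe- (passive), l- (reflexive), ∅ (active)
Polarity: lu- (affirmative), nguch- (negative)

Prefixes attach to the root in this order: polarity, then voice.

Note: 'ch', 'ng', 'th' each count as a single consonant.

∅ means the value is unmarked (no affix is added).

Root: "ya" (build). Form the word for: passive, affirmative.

peluya

Attach polarity affirmative lu- → luya.
Attach voice passive pe- → peluya.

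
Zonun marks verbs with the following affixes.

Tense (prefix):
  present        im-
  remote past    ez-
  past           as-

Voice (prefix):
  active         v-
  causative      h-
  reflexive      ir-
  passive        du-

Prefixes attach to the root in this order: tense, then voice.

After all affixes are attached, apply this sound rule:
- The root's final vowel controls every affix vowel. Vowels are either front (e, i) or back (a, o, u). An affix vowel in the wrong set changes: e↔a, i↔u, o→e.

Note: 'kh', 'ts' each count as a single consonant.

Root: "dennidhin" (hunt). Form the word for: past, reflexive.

Attach tense past as- → asdennidhin.
Attach voice reflexive ir- → irasdennidhin.
Apply vowel harmony: irasdennidhin → iresdennidhin.

iresdennidhin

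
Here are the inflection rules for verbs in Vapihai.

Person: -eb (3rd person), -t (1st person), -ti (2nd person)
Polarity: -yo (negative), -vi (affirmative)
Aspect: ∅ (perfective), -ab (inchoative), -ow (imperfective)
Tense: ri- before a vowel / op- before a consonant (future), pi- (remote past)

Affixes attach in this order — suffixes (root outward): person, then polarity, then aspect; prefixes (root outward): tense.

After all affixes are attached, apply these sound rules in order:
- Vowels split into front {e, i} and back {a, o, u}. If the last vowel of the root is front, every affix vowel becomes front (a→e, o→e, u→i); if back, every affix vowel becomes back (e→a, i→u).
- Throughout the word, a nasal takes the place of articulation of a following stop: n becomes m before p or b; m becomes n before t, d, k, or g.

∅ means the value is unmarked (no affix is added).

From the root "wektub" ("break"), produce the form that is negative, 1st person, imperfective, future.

opwektubtyoow

Attach person 1st person -t → wektubt.
Attach tense future op- (before consonant 'w') → opwektubt.
Attach polarity negative -yo → opwektubtyo.
Attach aspect imperfective -ow → opwektubtyoow.
Vowel harmony: no change.
Nasal assimilation: no change.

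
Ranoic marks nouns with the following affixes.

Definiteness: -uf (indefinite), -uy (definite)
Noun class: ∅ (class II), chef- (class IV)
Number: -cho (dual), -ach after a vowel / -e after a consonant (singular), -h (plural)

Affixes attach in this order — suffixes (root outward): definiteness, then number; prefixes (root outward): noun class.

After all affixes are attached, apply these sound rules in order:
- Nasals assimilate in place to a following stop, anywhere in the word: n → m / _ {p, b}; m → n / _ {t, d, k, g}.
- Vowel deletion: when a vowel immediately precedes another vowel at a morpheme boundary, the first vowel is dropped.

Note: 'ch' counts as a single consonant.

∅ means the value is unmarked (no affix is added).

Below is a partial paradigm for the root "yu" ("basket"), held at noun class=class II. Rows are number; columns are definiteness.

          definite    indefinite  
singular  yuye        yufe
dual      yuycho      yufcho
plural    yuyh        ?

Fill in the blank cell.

noun class = class II: zero marking, form stays yu.
Attach definiteness indefinite -uf → yuuf.
Attach number plural -h → yuufh.
Nasal assimilation: no change.
Apply vowel deletion: yuufh → yufh.

yufh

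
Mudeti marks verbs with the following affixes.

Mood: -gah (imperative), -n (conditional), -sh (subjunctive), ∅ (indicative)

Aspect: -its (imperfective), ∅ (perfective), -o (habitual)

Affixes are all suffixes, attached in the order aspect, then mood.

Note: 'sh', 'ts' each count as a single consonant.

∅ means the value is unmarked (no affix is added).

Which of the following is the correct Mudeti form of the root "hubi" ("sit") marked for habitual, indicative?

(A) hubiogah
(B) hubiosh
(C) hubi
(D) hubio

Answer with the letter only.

D

Attach aspect habitual -o → hubio.
mood = indicative: zero marking, form stays hubio.
So the correct form is hubio, option (D).
(C) hubi is wrong: it uses perfective instead of habitual for aspect.
(B) hubiosh is wrong: it uses subjunctive instead of indicative for mood.
(A) hubiogah is wrong: it uses imperative instead of indicative for mood.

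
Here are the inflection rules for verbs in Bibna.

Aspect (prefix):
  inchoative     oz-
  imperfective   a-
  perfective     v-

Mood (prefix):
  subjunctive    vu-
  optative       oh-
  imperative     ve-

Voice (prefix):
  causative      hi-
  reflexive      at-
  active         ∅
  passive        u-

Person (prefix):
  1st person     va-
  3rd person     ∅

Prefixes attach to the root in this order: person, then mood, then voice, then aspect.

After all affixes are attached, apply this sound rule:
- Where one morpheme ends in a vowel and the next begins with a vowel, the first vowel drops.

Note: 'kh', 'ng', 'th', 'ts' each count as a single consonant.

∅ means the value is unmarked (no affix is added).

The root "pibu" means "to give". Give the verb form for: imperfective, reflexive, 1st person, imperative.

atvevapibu

Attach person 1st person va- → vapibu.
Attach mood imperative ve- → vevapibu.
Attach voice reflexive at- → atvevapibu.
Attach aspect imperfective a- → aatvevapibu.
Apply vowel deletion: aatvevapibu → atvevapibu.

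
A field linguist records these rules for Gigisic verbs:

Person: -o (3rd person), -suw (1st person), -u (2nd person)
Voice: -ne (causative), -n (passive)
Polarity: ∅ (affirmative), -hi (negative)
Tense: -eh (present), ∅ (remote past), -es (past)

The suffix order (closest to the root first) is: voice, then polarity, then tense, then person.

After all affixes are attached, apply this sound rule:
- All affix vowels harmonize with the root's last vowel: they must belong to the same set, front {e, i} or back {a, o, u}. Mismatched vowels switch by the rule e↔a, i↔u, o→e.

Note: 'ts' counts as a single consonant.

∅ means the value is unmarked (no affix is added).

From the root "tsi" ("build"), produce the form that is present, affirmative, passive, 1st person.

tsinehsiw

Attach voice passive -n → tsin.
polarity = affirmative: zero marking, form stays tsin.
Attach tense present -eh → tsineh.
Attach person 1st person -suw → tsinehsuw.
Apply vowel harmony: tsinehsuw → tsinehsiw.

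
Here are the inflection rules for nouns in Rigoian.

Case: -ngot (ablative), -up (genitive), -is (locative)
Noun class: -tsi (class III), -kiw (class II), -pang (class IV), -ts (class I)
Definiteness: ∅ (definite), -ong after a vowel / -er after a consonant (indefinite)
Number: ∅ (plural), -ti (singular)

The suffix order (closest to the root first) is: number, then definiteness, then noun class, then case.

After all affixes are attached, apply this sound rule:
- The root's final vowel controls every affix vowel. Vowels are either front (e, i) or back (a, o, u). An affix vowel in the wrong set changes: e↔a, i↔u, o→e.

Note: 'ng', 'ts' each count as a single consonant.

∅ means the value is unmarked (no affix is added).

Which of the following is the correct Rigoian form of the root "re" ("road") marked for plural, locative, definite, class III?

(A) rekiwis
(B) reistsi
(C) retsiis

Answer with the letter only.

number = plural: zero marking, form stays re.
definiteness = definite: zero marking, form stays re.
Attach noun class class III -tsi → retsi.
Attach case locative -is → retsiis.
Vowel harmony: no change.
So the correct form is retsiis, option (C).
(B) reistsi is wrong: it has the affixes in the wrong order.
(A) rekiwis is wrong: it uses class II instead of class III for noun class.

C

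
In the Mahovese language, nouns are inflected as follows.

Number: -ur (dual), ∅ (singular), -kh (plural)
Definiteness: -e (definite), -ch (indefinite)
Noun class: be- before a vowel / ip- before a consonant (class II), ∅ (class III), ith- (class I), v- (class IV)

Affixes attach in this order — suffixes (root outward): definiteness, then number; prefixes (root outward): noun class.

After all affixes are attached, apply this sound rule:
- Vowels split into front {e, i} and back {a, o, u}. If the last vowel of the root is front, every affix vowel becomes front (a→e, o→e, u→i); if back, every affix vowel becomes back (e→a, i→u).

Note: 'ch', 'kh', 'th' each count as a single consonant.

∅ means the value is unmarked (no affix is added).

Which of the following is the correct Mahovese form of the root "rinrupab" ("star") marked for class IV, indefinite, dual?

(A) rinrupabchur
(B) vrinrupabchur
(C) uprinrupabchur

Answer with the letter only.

B

Attach noun class class IV v- → vrinrupab.
Attach definiteness indefinite -ch → vrinrupabch.
Attach number dual -ur → vrinrupabchur.
Vowel harmony: no change.
So the correct form is vrinrupabchur, option (B).
(A) rinrupabchur is wrong: it uses class III instead of class IV for noun class.
(C) uprinrupabchur is wrong: it uses class II instead of class IV for noun class.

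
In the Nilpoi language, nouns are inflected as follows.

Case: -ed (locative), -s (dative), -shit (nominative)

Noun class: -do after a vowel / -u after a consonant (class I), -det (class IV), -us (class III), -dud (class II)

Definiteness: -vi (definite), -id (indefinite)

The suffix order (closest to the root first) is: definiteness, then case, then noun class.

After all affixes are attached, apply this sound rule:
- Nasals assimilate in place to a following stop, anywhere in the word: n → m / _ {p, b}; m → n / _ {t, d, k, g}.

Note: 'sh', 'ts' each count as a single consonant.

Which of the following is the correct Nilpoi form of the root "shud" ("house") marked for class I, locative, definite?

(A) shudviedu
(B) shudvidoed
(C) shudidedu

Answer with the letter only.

A

Attach definiteness definite -vi → shudvi.
Attach case locative -ed → shudvied.
Attach noun class class I -u (after consonant 'd') → shudviedu.
Nasal assimilation: no change.
So the correct form is shudviedu, option (A).
(C) shudidedu is wrong: it uses indefinite instead of definite for definiteness.
(B) shudvidoed is wrong: it has the affixes in the wrong order.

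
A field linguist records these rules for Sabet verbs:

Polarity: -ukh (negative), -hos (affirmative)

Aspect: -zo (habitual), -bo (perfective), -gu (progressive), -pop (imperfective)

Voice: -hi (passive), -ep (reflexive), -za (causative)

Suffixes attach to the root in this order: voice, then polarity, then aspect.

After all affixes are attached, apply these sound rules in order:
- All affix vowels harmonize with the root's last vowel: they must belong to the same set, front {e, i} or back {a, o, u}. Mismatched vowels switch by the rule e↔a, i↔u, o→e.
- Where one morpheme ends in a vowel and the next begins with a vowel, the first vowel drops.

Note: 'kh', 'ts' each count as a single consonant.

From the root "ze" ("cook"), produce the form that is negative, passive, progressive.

zehikhgi

Attach voice passive -hi → zehi.
Attach polarity negative -ukh → zehiukh.
Attach aspect progressive -gu → zehiukhgu.
Apply vowel harmony: zehiukhgu → zehiikhgi.
Apply vowel deletion: zehiikhgi → zehikhgi.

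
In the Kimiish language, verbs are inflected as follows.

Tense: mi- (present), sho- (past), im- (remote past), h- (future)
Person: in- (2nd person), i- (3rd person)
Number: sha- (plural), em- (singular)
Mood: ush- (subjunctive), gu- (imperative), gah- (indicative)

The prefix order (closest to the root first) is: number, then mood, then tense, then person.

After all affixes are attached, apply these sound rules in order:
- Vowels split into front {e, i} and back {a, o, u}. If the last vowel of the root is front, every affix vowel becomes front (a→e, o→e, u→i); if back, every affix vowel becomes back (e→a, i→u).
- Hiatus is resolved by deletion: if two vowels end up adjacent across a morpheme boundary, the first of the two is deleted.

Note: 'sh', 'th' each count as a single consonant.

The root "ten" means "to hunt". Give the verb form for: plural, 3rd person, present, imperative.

imigisheten

Attach number plural sha- → shaten.
Attach mood imperative gu- → gushaten.
Attach tense present mi- → migushaten.
Attach person 3rd person i- → imigushaten.
Apply vowel harmony: imigushaten → imigisheten.
Vowel deletion: no change.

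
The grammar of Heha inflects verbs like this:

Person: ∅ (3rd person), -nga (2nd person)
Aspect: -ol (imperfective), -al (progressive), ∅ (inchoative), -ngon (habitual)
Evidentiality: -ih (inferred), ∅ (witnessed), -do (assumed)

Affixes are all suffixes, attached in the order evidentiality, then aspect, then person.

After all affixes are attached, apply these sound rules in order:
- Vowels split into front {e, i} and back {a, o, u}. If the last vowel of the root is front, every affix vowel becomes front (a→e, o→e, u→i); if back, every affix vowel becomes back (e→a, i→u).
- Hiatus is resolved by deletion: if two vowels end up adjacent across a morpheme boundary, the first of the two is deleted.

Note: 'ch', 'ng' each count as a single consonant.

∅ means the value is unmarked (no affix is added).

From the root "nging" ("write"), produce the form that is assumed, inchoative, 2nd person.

Attach evidentiality assumed -do → ngingdo.
aspect = inchoative: zero marking, form stays ngingdo.
Attach person 2nd person -nga → ngingdonga.
Apply vowel harmony: ngingdonga → ngingdenge.
Vowel deletion: no change.

ngingdenge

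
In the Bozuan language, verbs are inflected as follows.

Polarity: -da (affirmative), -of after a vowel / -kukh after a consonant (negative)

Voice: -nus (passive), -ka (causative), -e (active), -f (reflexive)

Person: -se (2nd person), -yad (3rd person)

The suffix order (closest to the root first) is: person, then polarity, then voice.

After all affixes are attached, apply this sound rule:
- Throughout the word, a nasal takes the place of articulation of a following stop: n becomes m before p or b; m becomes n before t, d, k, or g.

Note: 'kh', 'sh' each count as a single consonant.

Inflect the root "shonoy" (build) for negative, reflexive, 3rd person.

Attach person 3rd person -yad → shonoyyad.
Attach polarity negative -kukh (after consonant 'd') → shonoyyadkukh.
Attach voice reflexive -f → shonoyyadkukhf.
Nasal assimilation: no change.

shonoyyadkukhf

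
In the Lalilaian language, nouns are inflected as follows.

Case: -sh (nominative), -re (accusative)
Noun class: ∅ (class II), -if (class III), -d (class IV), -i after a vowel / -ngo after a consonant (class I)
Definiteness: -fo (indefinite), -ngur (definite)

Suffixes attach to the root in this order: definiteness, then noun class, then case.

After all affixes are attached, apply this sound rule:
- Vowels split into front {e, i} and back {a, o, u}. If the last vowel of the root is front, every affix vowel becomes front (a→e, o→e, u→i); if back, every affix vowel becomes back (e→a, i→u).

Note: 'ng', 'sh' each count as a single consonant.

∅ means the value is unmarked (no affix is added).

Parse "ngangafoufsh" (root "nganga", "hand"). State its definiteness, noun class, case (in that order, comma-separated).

indefinite, class III, nominative

Segment: nganga-fo-if-sh.
definiteness: -fo → indefinite.
noun class: -if → class III.
case: -sh → nominative.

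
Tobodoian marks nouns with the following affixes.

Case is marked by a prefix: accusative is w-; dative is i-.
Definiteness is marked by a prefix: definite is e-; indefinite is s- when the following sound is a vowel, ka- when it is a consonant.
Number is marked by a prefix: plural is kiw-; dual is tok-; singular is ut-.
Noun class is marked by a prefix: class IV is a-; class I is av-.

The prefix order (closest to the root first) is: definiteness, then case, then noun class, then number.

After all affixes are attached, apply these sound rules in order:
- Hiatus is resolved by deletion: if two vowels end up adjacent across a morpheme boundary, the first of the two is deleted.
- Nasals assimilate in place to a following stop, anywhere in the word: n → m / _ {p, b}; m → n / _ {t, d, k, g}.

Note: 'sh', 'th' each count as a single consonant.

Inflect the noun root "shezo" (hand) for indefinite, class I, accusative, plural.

Attach definiteness indefinite ka- (before consonant 'sh') → kashezo.
Attach case accusative w- → wkashezo.
Attach noun class class I av- → avwkashezo.
Attach number plural kiw- → kiwavwkashezo.
Vowel deletion: no change.
Nasal assimilation: no change.

kiwavwkashezo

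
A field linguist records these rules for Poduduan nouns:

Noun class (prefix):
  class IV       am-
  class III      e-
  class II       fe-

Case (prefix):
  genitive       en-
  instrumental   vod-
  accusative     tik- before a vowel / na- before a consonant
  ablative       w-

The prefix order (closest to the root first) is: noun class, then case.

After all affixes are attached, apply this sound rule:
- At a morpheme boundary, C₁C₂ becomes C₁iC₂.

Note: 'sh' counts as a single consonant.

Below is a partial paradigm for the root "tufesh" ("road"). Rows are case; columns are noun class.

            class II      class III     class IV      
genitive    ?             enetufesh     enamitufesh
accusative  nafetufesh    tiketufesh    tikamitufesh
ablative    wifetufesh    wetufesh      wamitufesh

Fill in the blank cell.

enifetufesh

Attach noun class class II fe- → fetufesh.
Attach case genitive en- → enfetufesh.
Apply epenthesis: enfetufesh → enifetufesh.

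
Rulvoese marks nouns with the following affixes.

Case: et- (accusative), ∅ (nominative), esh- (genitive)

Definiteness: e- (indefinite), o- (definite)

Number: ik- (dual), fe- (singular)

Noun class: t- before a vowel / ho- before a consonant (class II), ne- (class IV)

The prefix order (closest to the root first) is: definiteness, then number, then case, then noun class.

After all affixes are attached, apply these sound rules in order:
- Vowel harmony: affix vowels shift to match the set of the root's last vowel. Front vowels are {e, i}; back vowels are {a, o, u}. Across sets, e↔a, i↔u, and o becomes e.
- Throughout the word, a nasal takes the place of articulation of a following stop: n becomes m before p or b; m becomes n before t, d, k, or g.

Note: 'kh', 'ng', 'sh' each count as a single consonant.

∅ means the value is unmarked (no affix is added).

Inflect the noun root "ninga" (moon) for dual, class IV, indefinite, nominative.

Attach definiteness indefinite e- → eninga.
Attach number dual ik- → ikeninga.
case = nominative: zero marking, form stays ikeninga.
Attach noun class class IV ne- → neikeninga.
Apply vowel harmony: neikeninga → naukaninga.
Nasal assimilation: no change.

naukaninga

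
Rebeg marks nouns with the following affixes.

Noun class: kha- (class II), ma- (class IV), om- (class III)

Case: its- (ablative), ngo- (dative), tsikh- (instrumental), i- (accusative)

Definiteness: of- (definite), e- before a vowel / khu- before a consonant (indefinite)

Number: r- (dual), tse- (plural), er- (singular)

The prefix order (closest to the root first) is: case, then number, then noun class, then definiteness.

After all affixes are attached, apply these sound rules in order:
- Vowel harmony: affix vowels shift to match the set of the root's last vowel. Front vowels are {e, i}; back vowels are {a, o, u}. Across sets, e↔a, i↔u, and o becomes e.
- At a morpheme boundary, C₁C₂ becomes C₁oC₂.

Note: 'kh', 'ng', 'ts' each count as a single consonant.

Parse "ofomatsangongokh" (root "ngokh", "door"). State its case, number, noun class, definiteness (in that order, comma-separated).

dative, plural, class IV, definite

Segment: of-ma-tse-ngo-ngokh.
case: ngo- → dative.
number: tse- → plural.
noun class: ma- → class IV.
definiteness: of- → definite.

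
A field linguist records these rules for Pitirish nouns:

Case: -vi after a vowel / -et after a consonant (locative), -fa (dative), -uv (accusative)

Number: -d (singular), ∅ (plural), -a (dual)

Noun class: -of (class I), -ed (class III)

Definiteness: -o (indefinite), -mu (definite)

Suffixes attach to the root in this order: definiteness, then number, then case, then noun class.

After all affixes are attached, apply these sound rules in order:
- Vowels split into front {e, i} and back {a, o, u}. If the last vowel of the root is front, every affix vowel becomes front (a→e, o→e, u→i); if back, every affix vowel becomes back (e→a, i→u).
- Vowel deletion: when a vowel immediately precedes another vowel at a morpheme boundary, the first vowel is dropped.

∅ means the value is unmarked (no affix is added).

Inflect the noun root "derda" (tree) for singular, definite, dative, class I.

Attach definiteness definite -mu → derdamu.
Attach number singular -d → derdamud.
Attach case dative -fa → derdamudfa.
Attach noun class class I -of → derdamudfaof.
Vowel harmony: no change.
Apply vowel deletion: derdamudfaof → derdamudfof.

derdamudfof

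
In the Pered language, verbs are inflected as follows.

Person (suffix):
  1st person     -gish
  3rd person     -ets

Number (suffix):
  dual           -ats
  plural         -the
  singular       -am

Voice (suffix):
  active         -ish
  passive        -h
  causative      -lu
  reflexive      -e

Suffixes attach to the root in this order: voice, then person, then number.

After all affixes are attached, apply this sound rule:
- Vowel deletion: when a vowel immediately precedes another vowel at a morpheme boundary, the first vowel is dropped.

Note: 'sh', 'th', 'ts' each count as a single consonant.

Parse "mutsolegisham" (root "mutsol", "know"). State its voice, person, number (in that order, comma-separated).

reflexive, 1st person, singular

Segment: mutsol-e-gish-am.
voice: -e → reflexive.
person: -gish → 1st person.
number: -am → singular.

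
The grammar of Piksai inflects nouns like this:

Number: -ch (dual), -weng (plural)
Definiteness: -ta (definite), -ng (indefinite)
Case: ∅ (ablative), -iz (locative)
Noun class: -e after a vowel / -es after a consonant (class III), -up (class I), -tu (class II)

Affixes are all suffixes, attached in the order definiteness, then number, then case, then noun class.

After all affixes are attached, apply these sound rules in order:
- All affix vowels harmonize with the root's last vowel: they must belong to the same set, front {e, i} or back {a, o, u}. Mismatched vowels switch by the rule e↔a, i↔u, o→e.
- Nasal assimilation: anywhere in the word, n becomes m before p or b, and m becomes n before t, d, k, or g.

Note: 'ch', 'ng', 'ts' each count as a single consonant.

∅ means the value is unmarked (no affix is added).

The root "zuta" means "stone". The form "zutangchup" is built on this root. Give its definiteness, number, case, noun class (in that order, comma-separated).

Segment: zuta-ng-ch-up.
definiteness: -ng → indefinite.
number: -ch → dual.
case: ∅ → ablative.
noun class: -up → class I.

indefinite, dual, ablative, class I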